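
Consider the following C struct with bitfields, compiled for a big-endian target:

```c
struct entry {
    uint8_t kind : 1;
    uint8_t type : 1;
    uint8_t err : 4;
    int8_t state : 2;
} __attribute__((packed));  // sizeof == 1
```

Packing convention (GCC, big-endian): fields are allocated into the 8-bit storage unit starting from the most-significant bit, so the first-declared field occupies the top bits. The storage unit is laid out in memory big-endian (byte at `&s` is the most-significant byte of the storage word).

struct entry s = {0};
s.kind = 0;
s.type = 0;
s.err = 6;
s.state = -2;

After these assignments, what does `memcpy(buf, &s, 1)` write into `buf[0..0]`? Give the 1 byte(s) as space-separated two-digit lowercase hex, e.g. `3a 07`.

[7+:1] kind=0 & 0x1 = 0x0; word=0x00
[6+:1] type=0 & 0x1 = 0x0; word=0x00
[2+:4] err=6 & 0xf = 0x6; word=0x18
[0+:2] state=-2 & 0x3 = 0x2; word=0x1a
word = 0x1a → big-endian bytes:
  [0]=0x1a

1a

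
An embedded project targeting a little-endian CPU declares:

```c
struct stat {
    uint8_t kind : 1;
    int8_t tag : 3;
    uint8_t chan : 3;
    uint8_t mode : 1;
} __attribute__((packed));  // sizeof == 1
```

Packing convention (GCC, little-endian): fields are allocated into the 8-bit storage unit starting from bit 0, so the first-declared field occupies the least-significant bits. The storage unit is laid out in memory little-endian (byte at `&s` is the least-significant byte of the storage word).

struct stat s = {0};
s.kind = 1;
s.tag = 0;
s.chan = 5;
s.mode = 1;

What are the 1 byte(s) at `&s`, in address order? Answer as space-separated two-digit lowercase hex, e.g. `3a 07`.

kind (1b) val=1 bits=0x1 at bit 0: 0x01
tag (3b) val=0 bits=0x0 at bit 1: 0x01
chan (3b) val=5 bits=0x5 at bit 4: 0x51
mode (1b) val=1 bits=0x1 at bit 7: 0xd1
word = 0xd1 → little-endian bytes:
  [0]=0xd1

d1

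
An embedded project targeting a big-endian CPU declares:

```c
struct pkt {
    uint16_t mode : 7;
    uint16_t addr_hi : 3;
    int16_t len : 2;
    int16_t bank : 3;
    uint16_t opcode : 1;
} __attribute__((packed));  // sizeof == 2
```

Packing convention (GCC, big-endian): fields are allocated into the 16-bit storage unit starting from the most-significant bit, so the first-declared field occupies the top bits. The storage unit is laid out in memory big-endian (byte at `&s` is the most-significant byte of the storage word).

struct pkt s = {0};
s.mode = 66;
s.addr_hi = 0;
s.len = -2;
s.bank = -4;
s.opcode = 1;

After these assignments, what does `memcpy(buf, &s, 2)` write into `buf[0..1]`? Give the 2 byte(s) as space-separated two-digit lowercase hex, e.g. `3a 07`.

mode (7b) val=66 bits=0x42 at bit 9: 0x8400
addr_hi (3b) val=0 bits=0x0 at bit 6: 0x8400
len (2b) val=-2 bits=0x2 at bit 4: 0x8420
bank (3b) val=-4 bits=0x4 at bit 1: 0x8428
opcode (1b) val=1 bits=0x1 at bit 0: 0x8429
word = 0x8429 → big-endian bytes:
  [0]=0x84  [1]=0x29

84 29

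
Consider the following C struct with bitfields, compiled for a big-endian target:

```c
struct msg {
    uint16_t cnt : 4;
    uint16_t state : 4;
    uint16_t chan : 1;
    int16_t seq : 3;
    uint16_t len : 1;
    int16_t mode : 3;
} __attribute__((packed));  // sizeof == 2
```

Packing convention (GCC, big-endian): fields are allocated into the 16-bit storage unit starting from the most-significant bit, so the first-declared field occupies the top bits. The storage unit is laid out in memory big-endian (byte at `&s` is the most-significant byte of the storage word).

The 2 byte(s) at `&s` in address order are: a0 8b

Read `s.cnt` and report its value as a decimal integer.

10

[0]=0xa0 [1]=0x8b (big-endian) → word 0xa08b
cnt [12+:4] = (word>>12) & 0xf = 10  ←
state [8+:4] = (word>>8) & 0xf = 0
chan [7+:1] = (word>>7) & 0x1 = 1
seq [4+:3] = (word>>4) & 0x7 = 0
len [3+:1] = (word>>3) & 0x1 = 1
mode [0+:3] = (word>>0) & 0x7 = 3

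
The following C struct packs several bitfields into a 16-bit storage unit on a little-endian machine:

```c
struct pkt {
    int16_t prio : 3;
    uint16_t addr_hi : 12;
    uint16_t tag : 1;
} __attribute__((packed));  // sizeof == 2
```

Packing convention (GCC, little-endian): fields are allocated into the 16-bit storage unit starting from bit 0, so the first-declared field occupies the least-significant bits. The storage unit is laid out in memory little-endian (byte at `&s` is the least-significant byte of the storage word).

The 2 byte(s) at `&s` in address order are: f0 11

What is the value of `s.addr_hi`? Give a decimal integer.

574

[0]=0xf0 [1]=0x11 (little-endian) → word 0x11f0
prio:3 @ bit 0 → (0x11f0>>0)&0x7 = 0x0
addr_hi:12 @ bit 3 → (0x11f0>>3)&0xfff = 0x23e  ←
tag:1 @ bit 15 → (0x11f0>>15)&0x1 = 0x0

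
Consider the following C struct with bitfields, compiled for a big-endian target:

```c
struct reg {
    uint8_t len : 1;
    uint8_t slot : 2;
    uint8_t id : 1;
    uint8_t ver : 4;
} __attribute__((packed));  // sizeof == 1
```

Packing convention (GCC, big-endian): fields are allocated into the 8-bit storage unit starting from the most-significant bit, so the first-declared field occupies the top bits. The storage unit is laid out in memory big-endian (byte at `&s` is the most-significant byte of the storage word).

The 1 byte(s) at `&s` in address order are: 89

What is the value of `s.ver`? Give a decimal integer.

[0]=0x89 (big-endian) → word 0x89
len:1 @ bit 7 → (0x89>>7)&0x1 = 0x1
slot:2 @ bit 5 → (0x89>>5)&0x3 = 0x0
id:1 @ bit 4 → (0x89>>4)&0x1 = 0x0
ver:4 @ bit 0 → (0x89>>0)&0xf = 0x9  ←

9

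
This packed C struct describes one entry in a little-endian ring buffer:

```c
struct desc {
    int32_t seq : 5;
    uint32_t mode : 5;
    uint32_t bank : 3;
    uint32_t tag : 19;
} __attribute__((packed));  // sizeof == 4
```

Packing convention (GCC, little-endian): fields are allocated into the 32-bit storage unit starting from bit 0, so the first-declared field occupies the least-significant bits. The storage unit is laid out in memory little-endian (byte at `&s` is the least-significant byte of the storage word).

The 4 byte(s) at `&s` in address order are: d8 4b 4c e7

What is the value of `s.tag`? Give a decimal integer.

[0]=0xd8 [1]=0x4b [2]=0x4c [3]=0xe7 (little-endian) → word 0xe74c4bd8
seq [0+:5] = (word>>0) & 0x1f = 24
mode [5+:5] = (word>>5) & 0x1f = 30
bank [10+:3] = (word>>10) & 0x7 = 2
tag [13+:19] = (word>>13) & 0x7ffff = 473698  ←

473698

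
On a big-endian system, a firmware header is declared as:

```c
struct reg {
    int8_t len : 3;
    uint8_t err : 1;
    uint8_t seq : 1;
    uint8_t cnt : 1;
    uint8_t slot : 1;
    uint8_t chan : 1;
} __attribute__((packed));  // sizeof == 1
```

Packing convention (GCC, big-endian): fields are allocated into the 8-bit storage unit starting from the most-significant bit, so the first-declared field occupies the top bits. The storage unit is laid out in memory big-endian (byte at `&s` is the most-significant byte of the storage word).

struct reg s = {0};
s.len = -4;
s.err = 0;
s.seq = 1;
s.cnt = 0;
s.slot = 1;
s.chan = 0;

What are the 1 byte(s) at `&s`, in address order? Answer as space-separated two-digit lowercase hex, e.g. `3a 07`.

8a

len (3b) val=-4 bits=0x4 at bit 5: 0x80
err (1b) val=0 bits=0x0 at bit 4: 0x80
seq (1b) val=1 bits=0x1 at bit 3: 0x88
cnt (1b) val=0 bits=0x0 at bit 2: 0x88
slot (1b) val=1 bits=0x1 at bit 1: 0x8a
chan (1b) val=0 bits=0x0 at bit 0: 0x8a
word = 0x8a → big-endian bytes:
  [0]=0x8a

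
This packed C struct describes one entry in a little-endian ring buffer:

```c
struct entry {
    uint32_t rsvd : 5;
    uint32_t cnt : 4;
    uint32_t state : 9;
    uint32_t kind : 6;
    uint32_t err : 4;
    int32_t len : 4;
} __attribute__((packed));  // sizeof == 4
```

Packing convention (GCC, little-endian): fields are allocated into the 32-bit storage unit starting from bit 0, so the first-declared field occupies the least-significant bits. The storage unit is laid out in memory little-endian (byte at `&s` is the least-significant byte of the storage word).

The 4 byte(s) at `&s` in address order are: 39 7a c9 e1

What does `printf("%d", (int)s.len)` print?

[0]=0x39 [1]=0x7a [2]=0xc9 [3]=0xe1 (little-endian) → word 0xe1c97a39
rsvd:5 @ bit 0 → (0xe1c97a39>>0)&0x1f = 0x19
cnt:4 @ bit 5 → (0xe1c97a39>>5)&0xf = 0x1
state:9 @ bit 9 → (0xe1c97a39>>9)&0x1ff = 0xbd
kind:6 @ bit 18 → (0xe1c97a39>>18)&0x3f = 0x32
err:4 @ bit 24 → (0xe1c97a39>>24)&0xf = 0x1
len:4 @ bit 28 → (0xe1c97a39>>28)&0xf = 0xe  ←
len signed 4b, MSB=1: 14 - 16 = -2

-2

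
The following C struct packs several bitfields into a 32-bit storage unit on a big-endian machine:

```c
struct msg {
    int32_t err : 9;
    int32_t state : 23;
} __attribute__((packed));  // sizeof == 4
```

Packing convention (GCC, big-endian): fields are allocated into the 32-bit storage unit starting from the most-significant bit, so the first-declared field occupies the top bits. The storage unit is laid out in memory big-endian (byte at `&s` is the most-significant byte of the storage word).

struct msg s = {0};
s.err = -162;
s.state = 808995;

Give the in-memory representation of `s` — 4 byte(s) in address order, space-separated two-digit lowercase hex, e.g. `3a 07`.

[23+:9] err=-162 & 0x1ff = 0x15e; word=0xaf000000
[0+:23] state=808995 & 0x7fffff = 0xc5823; word=0xaf0c5823
word = 0xaf0c5823 → big-endian bytes:
  [0]=0xaf  [1]=0x0c  [2]=0x58  [3]=0x23

af 0c 58 23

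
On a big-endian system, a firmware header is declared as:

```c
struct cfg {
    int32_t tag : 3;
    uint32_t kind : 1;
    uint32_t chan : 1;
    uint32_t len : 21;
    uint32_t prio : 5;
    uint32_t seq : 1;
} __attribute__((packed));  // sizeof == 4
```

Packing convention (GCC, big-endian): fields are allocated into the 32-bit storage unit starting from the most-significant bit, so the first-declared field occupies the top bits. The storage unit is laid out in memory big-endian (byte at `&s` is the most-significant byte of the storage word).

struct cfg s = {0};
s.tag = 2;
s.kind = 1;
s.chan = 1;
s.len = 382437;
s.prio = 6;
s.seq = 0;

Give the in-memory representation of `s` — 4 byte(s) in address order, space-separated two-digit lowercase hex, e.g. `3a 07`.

tag (3b) val=2 bits=0x2 at bit 29: 0x40000000
kind (1b) val=1 bits=0x1 at bit 28: 0x50000000
chan (1b) val=1 bits=0x1 at bit 27: 0x58000000
len (21b) val=382437 bits=0x5d5e5 at bit 6: 0x59757940
prio (5b) val=6 bits=0x6 at bit 1: 0x5975794c
seq (1b) val=0 bits=0x0 at bit 0: 0x5975794c
word = 0x5975794c → big-endian bytes:
  [0]=0x59  [1]=0x75  [2]=0x79  [3]=0x4c

59 75 79 4c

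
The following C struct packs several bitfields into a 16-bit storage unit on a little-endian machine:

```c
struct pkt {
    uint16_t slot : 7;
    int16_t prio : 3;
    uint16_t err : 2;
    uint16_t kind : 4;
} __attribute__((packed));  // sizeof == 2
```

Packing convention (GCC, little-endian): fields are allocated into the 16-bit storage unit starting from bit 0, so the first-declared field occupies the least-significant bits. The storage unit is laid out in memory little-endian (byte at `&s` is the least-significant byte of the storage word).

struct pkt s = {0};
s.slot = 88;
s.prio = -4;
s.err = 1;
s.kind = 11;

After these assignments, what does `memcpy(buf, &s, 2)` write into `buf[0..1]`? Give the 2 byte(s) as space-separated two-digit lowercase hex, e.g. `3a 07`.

slot (7b) val=88 bits=0x58 at bit 0: 0x0058
prio (3b) val=-4 bits=0x4 at bit 7: 0x0258
err (2b) val=1 bits=0x1 at bit 10: 0x0658
kind (4b) val=11 bits=0xb at bit 12: 0xb658
word = 0xb658 → little-endian bytes:
  [0]=0x58  [1]=0xb6

58 b6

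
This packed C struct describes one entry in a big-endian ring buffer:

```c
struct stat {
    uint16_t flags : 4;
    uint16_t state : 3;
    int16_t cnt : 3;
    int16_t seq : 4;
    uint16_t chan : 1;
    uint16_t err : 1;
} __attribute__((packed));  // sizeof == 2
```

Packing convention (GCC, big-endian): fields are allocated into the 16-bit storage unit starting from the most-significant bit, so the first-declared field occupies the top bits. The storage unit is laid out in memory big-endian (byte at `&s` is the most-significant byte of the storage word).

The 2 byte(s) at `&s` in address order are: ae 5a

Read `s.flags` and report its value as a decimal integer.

[0]=0xae [1]=0x5a (big-endian) → word 0xae5a
flags [12+:4] = (word>>12) & 0xf = 10  ←
state [9+:3] = (word>>9) & 0x7 = 7
cnt [6+:3] = (word>>6) & 0x7 = 1
seq [2+:4] = (word>>2) & 0xf = 6
chan [1+:1] = (word>>1) & 0x1 = 1
err [0+:1] = (word>>0) & 0x1 = 0

10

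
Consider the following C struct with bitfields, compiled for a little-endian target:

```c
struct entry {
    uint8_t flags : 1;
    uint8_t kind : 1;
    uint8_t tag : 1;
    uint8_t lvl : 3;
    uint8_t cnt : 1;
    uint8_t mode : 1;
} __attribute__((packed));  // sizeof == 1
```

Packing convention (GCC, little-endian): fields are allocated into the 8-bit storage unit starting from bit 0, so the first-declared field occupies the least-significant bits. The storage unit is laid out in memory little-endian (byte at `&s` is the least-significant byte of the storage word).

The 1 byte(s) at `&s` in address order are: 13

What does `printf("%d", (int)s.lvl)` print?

[0]=0x13 (little-endian) → word 0x13
flags:1 @ bit 0 → (0x13>>0)&0x1 = 0x1
kind:1 @ bit 1 → (0x13>>1)&0x1 = 0x1
tag:1 @ bit 2 → (0x13>>2)&0x1 = 0x0
lvl:3 @ bit 3 → (0x13>>3)&0x7 = 0x2  ←
cnt:1 @ bit 6 → (0x13>>6)&0x1 = 0x0
mode:1 @ bit 7 → (0x13>>7)&0x1 = 0x0

2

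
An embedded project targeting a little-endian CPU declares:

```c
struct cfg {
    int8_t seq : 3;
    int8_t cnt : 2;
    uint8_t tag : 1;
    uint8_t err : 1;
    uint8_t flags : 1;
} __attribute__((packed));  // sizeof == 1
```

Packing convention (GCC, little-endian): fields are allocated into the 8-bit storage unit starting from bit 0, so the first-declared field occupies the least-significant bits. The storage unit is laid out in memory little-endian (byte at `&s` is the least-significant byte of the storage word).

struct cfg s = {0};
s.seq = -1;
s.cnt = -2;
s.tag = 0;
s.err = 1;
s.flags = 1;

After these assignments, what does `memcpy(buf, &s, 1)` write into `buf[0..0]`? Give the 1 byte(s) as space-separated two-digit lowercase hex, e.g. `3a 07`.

d7

[0+:3] seq=-1 & 0x7 = 0x7; word=0x07
[3+:2] cnt=-2 & 0x3 = 0x2; word=0x17
[5+:1] tag=0 & 0x1 = 0x0; word=0x17
[6+:1] err=1 & 0x1 = 0x1; word=0x57
[7+:1] flags=1 & 0x1 = 0x1; word=0xd7
word = 0xd7 → little-endian bytes:
  [0]=0xd7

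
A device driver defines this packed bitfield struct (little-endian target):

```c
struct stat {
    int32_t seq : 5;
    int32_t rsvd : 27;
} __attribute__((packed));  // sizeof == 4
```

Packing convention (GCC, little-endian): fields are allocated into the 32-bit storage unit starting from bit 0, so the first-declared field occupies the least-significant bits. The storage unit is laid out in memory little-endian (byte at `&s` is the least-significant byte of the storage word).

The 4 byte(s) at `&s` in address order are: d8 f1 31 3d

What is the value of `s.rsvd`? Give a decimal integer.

[0]=0xd8 [1]=0xf1 [2]=0x31 [3]=0x3d (little-endian) → word 0x3d31f1d8
seq:5 @ bit 0 → (0x3d31f1d8>>0)&0x1f = 0x18
rsvd:27 @ bit 5 → (0x3d31f1d8>>5)&0x7ffffff = 0x1e98f8e  ←
rsvd signed 27b, MSB=0: value = 32083854

32083854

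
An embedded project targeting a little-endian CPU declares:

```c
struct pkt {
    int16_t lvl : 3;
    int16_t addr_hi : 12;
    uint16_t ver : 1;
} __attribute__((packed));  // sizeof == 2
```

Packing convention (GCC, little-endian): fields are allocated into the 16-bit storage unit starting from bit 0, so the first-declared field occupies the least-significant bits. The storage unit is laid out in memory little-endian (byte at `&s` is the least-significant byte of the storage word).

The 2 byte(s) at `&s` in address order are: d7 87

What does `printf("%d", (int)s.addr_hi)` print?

[0]=0xd7 [1]=0x87 (little-endian) → word 0x87d7
lvl [0+:3] = (word>>0) & 0x7 = 7
addr_hi [3+:12] = (word>>3) & 0xfff = 250  ←
ver [15+:1] = (word>>15) & 0x1 = 1
addr_hi signed 12b, MSB=0: value = 250

250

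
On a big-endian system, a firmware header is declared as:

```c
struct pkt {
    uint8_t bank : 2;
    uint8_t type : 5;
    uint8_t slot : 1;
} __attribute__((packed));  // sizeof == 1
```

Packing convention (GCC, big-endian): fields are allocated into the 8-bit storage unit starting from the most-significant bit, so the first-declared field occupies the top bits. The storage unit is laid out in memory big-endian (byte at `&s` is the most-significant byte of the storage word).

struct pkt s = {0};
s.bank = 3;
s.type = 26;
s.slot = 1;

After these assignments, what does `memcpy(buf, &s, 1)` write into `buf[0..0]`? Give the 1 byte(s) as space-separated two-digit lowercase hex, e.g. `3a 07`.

f5

bank:2 = 3 → 0x3 << 6 → word 0xc0
type:5 = 26 → 0x1a << 1 → word 0xf4
slot:1 = 1 → 0x1 << 0 → word 0xf5
word = 0xf5 → big-endian bytes:
  [0]=0xf5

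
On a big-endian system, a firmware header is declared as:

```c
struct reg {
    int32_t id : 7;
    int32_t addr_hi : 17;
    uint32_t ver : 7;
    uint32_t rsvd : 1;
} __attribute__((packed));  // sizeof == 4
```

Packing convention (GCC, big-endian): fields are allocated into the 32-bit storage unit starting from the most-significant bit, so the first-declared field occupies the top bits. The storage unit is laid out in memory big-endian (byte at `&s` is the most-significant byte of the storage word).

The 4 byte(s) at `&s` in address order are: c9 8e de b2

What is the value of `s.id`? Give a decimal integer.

-28

[0]=0xc9 [1]=0x8e [2]=0xde [3]=0xb2 (big-endian) → word 0xc98edeb2
id:7 @ bit 25 → (0xc98edeb2>>25)&0x7f = 0x64  ←
addr_hi:17 @ bit 8 → (0xc98edeb2>>8)&0x1ffff = 0x18ede
ver:7 @ bit 1 → (0xc98edeb2>>1)&0x7f = 0x59
rsvd:1 @ bit 0 → (0xc98edeb2>>0)&0x1 = 0x0
id signed 7b, MSB=1: 100 - 128 = -28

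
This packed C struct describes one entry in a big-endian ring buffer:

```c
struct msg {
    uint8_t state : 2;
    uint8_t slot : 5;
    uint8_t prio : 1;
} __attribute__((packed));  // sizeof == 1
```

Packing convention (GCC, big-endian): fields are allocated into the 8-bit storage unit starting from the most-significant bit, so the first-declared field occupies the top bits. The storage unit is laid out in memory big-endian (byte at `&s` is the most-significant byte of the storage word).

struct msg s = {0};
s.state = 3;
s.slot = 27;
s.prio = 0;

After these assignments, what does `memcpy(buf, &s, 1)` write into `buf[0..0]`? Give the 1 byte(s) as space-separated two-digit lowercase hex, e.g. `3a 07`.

f6

state (2b) val=3 bits=0x3 at bit 6: 0xc0
slot (5b) val=27 bits=0x1b at bit 1: 0xf6
prio (1b) val=0 bits=0x0 at bit 0: 0xf6
word = 0xf6 → big-endian bytes:
  [0]=0xf6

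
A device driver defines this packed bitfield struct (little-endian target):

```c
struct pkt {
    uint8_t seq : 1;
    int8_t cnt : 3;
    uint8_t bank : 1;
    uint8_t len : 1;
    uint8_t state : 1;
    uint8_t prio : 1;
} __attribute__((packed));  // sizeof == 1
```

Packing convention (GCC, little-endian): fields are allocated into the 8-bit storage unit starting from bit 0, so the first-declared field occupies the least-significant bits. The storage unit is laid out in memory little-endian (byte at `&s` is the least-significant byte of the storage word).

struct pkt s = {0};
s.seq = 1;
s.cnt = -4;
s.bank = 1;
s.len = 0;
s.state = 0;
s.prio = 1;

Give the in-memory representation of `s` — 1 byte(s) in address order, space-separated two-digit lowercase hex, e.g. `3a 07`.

seq:1 = 1 → 0x1 << 0 → word 0x01
cnt:3 = -4 → 0x4 << 1 → word 0x09
bank:1 = 1 → 0x1 << 4 → word 0x19
len:1 = 0 → 0x0 << 5 → word 0x19
state:1 = 0 → 0x0 << 6 → word 0x19
prio:1 = 1 → 0x1 << 7 → word 0x99
word = 0x99 → little-endian bytes:
  [0]=0x99

99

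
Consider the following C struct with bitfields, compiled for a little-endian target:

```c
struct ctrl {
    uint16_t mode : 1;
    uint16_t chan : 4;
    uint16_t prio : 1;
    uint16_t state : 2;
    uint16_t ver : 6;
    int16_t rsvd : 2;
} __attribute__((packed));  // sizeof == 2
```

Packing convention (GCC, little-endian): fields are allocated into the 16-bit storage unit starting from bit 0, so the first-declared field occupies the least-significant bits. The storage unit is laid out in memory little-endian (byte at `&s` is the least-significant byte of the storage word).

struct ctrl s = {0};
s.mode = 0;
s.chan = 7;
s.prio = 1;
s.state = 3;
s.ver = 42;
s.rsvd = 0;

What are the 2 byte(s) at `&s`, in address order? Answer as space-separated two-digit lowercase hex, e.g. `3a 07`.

mode:1 = 0 → 0x0 << 0 → word 0x0000
chan:4 = 7 → 0x7 << 1 → word 0x000e
prio:1 = 1 → 0x1 << 5 → word 0x002e
state:2 = 3 → 0x3 << 6 → word 0x00ee
ver:6 = 42 → 0x2a << 8 → word 0x2aee
rsvd:2 = 0 → 0x0 << 14 → word 0x2aee
word = 0x2aee → little-endian bytes:
  [0]=0xee  [1]=0x2a

ee 2a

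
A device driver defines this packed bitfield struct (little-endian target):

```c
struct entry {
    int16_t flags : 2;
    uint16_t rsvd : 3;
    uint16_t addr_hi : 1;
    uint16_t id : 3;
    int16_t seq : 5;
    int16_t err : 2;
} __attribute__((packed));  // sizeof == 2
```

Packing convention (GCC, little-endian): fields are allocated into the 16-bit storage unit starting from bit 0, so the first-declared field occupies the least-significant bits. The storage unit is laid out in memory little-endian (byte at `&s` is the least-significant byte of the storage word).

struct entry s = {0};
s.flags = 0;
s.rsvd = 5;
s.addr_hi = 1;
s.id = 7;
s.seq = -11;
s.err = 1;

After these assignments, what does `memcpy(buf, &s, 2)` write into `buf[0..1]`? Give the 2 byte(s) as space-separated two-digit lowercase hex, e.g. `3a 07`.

f4 6b

[0+:2] flags=0 & 0x3 = 0x0; word=0x0000
[2+:3] rsvd=5 & 0x7 = 0x5; word=0x0014
[5+:1] addr_hi=1 & 0x1 = 0x1; word=0x0034
[6+:3] id=7 & 0x7 = 0x7; word=0x01f4
[9+:5] seq=-11 & 0x1f = 0x15; word=0x2bf4
[14+:2] err=1 & 0x3 = 0x1; word=0x6bf4
word = 0x6bf4 → little-endian bytes:
  [0]=0xf4  [1]=0x6b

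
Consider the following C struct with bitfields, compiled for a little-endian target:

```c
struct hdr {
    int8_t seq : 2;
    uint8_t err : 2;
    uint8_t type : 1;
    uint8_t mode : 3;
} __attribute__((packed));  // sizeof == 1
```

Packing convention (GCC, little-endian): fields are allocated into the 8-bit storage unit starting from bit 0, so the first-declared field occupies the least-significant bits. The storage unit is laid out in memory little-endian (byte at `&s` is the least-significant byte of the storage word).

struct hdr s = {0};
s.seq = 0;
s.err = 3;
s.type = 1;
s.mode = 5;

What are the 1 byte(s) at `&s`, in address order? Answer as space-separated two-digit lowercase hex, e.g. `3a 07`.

seq (2b) val=0 bits=0x0 at bit 0: 0x00
err (2b) val=3 bits=0x3 at bit 2: 0x0c
type (1b) val=1 bits=0x1 at bit 4: 0x1c
mode (3b) val=5 bits=0x5 at bit 5: 0xbc
word = 0xbc → little-endian bytes:
  [0]=0xbc

bc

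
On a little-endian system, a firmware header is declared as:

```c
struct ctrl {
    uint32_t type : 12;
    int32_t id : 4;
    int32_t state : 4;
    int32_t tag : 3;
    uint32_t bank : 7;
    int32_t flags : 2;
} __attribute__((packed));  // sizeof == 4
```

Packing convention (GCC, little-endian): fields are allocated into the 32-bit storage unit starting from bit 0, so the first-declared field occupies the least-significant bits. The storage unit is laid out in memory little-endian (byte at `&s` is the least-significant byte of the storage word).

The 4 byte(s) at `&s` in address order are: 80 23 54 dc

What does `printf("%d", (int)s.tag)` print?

[0]=0x80 [1]=0x23 [2]=0x54 [3]=0xdc (little-endian) → word 0xdc542380
type [0+:12] = (word>>0) & 0xfff = 896
id [12+:4] = (word>>12) & 0xf = 2
state [16+:4] = (word>>16) & 0xf = 4
tag [20+:3] = (word>>20) & 0x7 = 5  ←
bank [23+:7] = (word>>23) & 0x7f = 56
flags [30+:2] = (word>>30) & 0x3 = 3
tag signed 3b, MSB=1: 5 - 8 = -3

-3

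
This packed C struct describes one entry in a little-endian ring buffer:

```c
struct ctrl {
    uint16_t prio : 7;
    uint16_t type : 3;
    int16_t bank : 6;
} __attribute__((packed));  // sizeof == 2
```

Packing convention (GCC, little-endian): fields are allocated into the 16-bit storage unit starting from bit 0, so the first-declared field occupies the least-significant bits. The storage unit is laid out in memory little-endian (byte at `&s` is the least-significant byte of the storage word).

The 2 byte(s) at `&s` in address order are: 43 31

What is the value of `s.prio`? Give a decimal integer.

[0]=0x43 [1]=0x31 (little-endian) → word 0x3143
prio [0+:7] = (word>>0) & 0x7f = 67  ←
type [7+:3] = (word>>7) & 0x7 = 2
bank [10+:6] = (word>>10) & 0x3f = 12

67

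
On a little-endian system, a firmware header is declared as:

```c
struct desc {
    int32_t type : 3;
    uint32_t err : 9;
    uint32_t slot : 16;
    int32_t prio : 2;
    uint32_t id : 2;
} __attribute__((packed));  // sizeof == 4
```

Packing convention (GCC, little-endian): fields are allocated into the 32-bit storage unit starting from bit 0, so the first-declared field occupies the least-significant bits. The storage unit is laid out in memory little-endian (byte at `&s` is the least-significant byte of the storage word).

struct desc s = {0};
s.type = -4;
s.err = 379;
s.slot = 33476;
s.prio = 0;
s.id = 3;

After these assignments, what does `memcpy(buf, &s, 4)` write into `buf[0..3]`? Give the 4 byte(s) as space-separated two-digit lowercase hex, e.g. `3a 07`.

[0+:3] type=-4 & 0x7 = 0x4; word=0x00000004
[3+:9] err=379 & 0x1ff = 0x17b; word=0x00000bdc
[12+:16] slot=33476 & 0xffff = 0x82c4; word=0x082c4bdc
[28+:2] prio=0 & 0x3 = 0x0; word=0x082c4bdc
[30+:2] id=3 & 0x3 = 0x3; word=0xc82c4bdc
word = 0xc82c4bdc → little-endian bytes:
  [0]=0xdc  [1]=0x4b  [2]=0x2c  [3]=0xc8

dc 4b 2c c8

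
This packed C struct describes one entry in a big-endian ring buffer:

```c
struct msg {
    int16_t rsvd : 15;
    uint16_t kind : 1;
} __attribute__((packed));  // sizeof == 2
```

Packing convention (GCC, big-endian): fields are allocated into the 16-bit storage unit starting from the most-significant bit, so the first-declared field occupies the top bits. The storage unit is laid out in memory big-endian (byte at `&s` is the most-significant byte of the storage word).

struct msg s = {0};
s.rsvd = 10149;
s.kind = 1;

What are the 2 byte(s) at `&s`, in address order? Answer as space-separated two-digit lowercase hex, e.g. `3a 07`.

4f 4b

rsvd:15 = 10149 → 0x27a5 << 1 → word 0x4f4a
kind:1 = 1 → 0x1 << 0 → word 0x4f4b
word = 0x4f4b → big-endian bytes:
  [0]=0x4f  [1]=0x4b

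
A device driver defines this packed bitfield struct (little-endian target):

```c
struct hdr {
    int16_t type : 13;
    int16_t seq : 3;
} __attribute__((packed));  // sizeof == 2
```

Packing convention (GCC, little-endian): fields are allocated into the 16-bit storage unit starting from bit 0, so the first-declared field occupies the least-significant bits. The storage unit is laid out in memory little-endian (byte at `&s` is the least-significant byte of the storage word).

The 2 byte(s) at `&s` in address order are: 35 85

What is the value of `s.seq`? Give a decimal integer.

[0]=0x35 [1]=0x85 (little-endian) → word 0x8535
type [0+:13] = (word>>0) & 0x1fff = 1333
seq [13+:3] = (word>>13) & 0x7 = 4  ←
seq signed 3b, MSB=1: 4 - 8 = -4

-4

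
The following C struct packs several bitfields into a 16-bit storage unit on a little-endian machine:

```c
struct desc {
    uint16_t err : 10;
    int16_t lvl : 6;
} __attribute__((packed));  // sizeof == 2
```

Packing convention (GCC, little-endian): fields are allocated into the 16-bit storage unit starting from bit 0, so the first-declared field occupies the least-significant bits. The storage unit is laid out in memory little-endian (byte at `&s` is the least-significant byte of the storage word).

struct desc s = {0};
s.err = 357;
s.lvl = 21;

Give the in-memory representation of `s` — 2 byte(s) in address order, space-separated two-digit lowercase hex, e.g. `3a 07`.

err (10b) val=357 bits=0x165 at bit 0: 0x0165
lvl (6b) val=21 bits=0x15 at bit 10: 0x5565
word = 0x5565 → little-endian bytes:
  [0]=0x65  [1]=0x55

65 55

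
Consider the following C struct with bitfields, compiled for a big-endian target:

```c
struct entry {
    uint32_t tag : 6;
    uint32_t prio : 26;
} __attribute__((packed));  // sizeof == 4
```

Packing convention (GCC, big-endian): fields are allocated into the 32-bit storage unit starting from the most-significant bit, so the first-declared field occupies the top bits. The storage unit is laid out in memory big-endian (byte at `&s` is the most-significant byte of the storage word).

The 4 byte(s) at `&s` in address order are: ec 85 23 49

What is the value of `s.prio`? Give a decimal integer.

[0]=0xec [1]=0x85 [2]=0x23 [3]=0x49 (big-endian) → word 0xec852349
tag [26+:6] = (word>>26) & 0x3f = 59
prio [0+:26] = (word>>0) & 0x3ffffff = 8725321  ←

8725321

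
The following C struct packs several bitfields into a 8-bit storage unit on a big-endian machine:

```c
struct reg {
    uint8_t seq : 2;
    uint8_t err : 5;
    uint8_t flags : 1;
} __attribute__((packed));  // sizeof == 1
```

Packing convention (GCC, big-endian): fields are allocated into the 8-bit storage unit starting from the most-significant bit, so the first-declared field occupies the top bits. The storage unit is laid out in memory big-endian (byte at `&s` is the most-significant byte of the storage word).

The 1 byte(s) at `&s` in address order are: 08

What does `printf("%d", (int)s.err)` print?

[0]=0x08 (big-endian) → word 0x08
seq:2 @ bit 6 → (0x08>>6)&0x3 = 0x0
err:5 @ bit 1 → (0x08>>1)&0x1f = 0x4  ←
flags:1 @ bit 0 → (0x08>>0)&0x1 = 0x0

4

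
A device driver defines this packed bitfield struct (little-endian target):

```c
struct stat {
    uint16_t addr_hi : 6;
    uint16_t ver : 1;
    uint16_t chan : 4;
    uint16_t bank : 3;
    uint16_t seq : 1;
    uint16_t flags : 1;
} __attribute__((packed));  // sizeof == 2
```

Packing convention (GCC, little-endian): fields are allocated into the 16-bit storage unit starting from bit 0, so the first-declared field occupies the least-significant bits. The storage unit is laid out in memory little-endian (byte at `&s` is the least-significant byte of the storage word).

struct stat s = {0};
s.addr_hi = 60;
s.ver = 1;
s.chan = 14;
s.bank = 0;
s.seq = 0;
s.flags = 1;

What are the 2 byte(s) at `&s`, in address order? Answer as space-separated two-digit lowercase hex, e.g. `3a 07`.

addr_hi (6b) val=60 bits=0x3c at bit 0: 0x003c
ver (1b) val=1 bits=0x1 at bit 6: 0x007c
chan (4b) val=14 bits=0xe at bit 7: 0x077c
bank (3b) val=0 bits=0x0 at bit 11: 0x077c
seq (1b) val=0 bits=0x0 at bit 14: 0x077c
flags (1b) val=1 bits=0x1 at bit 15: 0x877c
word = 0x877c → little-endian bytes:
  [0]=0x7c  [1]=0x87

7c 87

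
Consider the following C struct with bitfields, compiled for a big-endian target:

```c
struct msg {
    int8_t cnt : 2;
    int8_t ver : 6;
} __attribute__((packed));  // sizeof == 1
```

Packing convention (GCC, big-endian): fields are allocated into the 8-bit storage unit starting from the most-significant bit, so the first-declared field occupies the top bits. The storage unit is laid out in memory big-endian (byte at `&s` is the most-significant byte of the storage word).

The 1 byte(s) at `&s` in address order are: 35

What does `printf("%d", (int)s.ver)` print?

[0]=0x35 (big-endian) → word 0x35
cnt:2 @ bit 6 → (0x35>>6)&0x3 = 0x0
ver:6 @ bit 0 → (0x35>>0)&0x3f = 0x35  ←
ver signed 6b, MSB=1: 53 - 64 = -11

-11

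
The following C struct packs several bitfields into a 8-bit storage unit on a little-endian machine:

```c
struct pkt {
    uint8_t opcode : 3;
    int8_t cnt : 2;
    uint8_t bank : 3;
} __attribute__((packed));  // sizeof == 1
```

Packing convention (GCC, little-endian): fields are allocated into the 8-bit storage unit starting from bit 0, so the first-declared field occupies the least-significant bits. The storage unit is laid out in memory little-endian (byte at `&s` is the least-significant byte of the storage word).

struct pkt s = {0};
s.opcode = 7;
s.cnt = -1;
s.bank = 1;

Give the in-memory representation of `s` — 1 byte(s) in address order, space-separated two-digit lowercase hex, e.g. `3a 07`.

[0+:3] opcode=7 & 0x7 = 0x7; word=0x07
[3+:2] cnt=-1 & 0x3 = 0x3; word=0x1f
[5+:3] bank=1 & 0x7 = 0x1; word=0x3f
word = 0x3f → little-endian bytes:
  [0]=0x3f

3f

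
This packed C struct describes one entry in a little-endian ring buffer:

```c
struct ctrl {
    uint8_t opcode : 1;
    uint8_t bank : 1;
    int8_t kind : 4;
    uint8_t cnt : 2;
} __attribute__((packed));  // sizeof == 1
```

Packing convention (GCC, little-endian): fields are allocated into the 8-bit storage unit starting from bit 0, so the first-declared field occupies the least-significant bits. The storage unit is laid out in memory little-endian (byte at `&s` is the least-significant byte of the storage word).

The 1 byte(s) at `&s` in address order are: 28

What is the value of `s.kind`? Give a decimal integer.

[0]=0x28 (little-endian) → word 0x28
opcode:1 @ bit 0 → (0x28>>0)&0x1 = 0x0
bank:1 @ bit 1 → (0x28>>1)&0x1 = 0x0
kind:4 @ bit 2 → (0x28>>2)&0xf = 0xa  ←
cnt:2 @ bit 6 → (0x28>>6)&0x3 = 0x0
kind signed 4b, MSB=1: 10 - 16 = -6

-6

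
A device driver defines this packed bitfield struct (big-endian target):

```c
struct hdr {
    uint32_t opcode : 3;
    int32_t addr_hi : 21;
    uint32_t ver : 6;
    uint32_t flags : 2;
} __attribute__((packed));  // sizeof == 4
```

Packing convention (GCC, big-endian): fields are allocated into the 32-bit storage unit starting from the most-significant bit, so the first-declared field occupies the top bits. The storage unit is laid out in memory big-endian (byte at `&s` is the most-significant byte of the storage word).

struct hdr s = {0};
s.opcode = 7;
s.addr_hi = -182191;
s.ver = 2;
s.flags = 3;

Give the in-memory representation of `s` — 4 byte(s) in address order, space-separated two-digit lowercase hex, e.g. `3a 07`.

opcode:3 = 7 → 0x7 << 29 → word 0xe0000000
addr_hi:21 = -182191 → 0x1d3851 << 8 → word 0xfd385100
ver:6 = 2 → 0x2 << 2 → word 0xfd385108
flags:2 = 3 → 0x3 << 0 → word 0xfd38510b
word = 0xfd38510b → big-endian bytes:
  [0]=0xfd  [1]=0x38  [2]=0x51  [3]=0x0b

fd 38 51 0b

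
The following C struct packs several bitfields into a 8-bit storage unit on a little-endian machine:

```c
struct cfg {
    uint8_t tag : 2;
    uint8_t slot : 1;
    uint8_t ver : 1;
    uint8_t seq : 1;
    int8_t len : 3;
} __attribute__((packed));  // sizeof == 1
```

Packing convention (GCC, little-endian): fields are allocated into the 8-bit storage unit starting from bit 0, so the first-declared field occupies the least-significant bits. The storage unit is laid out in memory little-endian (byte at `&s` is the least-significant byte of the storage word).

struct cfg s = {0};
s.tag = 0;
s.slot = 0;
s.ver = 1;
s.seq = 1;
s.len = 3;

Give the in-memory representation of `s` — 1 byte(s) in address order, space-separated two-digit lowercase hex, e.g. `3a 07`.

78

tag:2 = 0 → 0x0 << 0 → word 0x00
slot:1 = 0 → 0x0 << 2 → word 0x00
ver:1 = 1 → 0x1 << 3 → word 0x08
seq:1 = 1 → 0x1 << 4 → word 0x18
len:3 = 3 → 0x3 << 5 → word 0x78
word = 0x78 → little-endian bytes:
  [0]=0x78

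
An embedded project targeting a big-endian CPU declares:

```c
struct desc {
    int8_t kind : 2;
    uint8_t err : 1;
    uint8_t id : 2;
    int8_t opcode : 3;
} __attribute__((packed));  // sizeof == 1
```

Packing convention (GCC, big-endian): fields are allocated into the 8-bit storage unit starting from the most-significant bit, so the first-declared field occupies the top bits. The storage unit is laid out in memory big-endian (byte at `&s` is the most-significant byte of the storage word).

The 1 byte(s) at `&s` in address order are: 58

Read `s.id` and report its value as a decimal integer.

[0]=0x58 (big-endian) → word 0x58
kind:2 @ bit 6 → (0x58>>6)&0x3 = 0x1
err:1 @ bit 5 → (0x58>>5)&0x1 = 0x0
id:2 @ bit 3 → (0x58>>3)&0x3 = 0x3  ←
opcode:3 @ bit 0 → (0x58>>0)&0x7 = 0x0

3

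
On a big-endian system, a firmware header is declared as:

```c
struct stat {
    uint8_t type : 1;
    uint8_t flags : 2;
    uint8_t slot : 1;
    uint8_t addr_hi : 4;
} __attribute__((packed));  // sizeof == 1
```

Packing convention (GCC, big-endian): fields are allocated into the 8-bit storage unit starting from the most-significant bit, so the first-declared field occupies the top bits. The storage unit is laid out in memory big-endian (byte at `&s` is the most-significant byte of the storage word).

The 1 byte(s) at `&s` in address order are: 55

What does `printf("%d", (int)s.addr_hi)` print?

[0]=0x55 (big-endian) → word 0x55
type:1 @ bit 7 → (0x55>>7)&0x1 = 0x0
flags:2 @ bit 5 → (0x55>>5)&0x3 = 0x2
slot:1 @ bit 4 → (0x55>>4)&0x1 = 0x1
addr_hi:4 @ bit 0 → (0x55>>0)&0xf = 0x5  ←

5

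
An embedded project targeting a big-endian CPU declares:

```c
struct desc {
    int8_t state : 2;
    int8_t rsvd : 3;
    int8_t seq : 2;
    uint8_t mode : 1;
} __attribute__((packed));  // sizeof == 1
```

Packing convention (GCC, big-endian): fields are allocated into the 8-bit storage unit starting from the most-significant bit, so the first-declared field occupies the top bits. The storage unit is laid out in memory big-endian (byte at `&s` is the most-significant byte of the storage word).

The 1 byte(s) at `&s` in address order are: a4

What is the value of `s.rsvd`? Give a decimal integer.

[0]=0xa4 (big-endian) → word 0xa4
state [6+:2] = (word>>6) & 0x3 = 2
rsvd [3+:3] = (word>>3) & 0x7 = 4  ←
seq [1+:2] = (word>>1) & 0x3 = 2
mode [0+:1] = (word>>0) & 0x1 = 0
rsvd signed 3b, MSB=1: 4 - 8 = -4

-4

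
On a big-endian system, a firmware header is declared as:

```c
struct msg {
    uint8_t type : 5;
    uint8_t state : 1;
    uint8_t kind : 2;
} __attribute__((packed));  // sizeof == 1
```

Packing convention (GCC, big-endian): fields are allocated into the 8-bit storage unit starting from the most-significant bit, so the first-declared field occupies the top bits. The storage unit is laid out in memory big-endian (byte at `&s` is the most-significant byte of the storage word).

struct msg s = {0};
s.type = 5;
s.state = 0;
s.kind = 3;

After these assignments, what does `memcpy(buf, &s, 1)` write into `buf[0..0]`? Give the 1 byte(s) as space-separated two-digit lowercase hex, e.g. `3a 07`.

2b

type (5b) val=5 bits=0x5 at bit 3: 0x28
state (1b) val=0 bits=0x0 at bit 2: 0x28
kind (2b) val=3 bits=0x3 at bit 0: 0x2b
word = 0x2b → big-endian bytes:
  [0]=0x2b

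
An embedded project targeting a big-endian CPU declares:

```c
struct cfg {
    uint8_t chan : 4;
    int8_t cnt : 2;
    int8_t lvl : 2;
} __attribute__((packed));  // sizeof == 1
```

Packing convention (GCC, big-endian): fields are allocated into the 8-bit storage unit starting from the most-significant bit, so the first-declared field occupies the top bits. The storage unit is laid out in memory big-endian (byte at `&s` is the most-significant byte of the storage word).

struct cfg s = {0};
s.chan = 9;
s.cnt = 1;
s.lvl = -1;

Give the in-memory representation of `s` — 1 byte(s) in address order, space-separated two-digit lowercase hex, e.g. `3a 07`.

chan (4b) val=9 bits=0x9 at bit 4: 0x90
cnt (2b) val=1 bits=0x1 at bit 2: 0x94
lvl (2b) val=-1 bits=0x3 at bit 0: 0x97
word = 0x97 → big-endian bytes:
  [0]=0x97

97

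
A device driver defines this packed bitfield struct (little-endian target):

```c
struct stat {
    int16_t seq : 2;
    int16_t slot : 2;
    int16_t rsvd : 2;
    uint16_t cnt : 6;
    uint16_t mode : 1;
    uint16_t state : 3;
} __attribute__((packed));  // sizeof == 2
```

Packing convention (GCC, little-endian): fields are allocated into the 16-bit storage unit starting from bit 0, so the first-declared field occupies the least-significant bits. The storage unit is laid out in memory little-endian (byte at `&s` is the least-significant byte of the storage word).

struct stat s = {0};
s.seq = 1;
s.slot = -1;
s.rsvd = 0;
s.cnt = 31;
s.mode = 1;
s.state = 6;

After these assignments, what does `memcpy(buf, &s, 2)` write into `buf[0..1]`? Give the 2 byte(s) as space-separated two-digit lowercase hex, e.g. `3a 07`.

seq (2b) val=1 bits=0x1 at bit 0: 0x0001
slot (2b) val=-1 bits=0x3 at bit 2: 0x000d
rsvd (2b) val=0 bits=0x0 at bit 4: 0x000d
cnt (6b) val=31 bits=0x1f at bit 6: 0x07cd
mode (1b) val=1 bits=0x1 at bit 12: 0x17cd
state (3b) val=6 bits=0x6 at bit 13: 0xd7cd
word = 0xd7cd → little-endian bytes:
  [0]=0xcd  [1]=0xd7

cd d7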